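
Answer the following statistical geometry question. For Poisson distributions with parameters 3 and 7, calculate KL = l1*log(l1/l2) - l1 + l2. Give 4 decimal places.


KL divergence for Poisson:
KL = l1*log(l1/l2) - l1 + l2.
l1 = 3, l2 = 7.
log(3/7) = -0.847298.
l1*log(l1/l2) = 3 * -0.847298 = -2.541894.
KL = -2.541894 - 3 + 7 = 1.4581

1.4581


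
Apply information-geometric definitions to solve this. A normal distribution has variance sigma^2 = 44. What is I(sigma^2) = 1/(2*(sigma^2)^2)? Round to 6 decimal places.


Fisher information for variance: I(sigma^2) = 1/(2*sigma^4).
sigma^2 = 44, so sigma^4 = 1936.
I = 1/(2*1936) = 1/3872 = 0.000258

0.000258


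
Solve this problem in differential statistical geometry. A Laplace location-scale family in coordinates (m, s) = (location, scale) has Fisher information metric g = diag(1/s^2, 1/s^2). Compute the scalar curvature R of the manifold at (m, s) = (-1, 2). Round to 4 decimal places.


The metric has the form g = (A dm^2 + B ds^2)/s^2 with A = 1, B = 1.
Substitute u = sqrt(A/B)*m: g = B*(du^2 + ds^2)/s^2, i.e. B times the
Poincare upper half-plane metric, which has constant Gaussian curvature -1.
Scaling a 2D metric by a constant c divides the Gaussian curvature by c,
so K = -1/B = -1/(1) = -1.0000 everywhere (the point (m, s) = (-1, 2) is irrelevant:
the curvature is constant).
Scalar curvature in dimension 2: R = 2K = -2/(1) = -2.0000.

-2.0000


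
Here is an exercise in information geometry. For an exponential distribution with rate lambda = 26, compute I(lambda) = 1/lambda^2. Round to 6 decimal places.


Fisher information for exponential: I(lambda) = 1/lambda^2.
lambda = 26, lambda^2 = 676.
I = 1/676 = 0.001479

0.001479


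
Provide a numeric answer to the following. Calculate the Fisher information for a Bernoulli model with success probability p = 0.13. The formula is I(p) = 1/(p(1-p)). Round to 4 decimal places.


For Bernoulli(p), Fisher information is I(p) = 1/(p*(1-p)).
p = 0.13, 1-p = 0.87.
p*(1-p) = 0.1131.
I(p) = 1/0.1131 = 8.8417

8.8417


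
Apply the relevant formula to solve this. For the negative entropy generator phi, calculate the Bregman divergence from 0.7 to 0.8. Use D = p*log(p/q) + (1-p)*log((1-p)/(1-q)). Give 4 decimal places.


Bregman divergence with negative entropy generator:
D = p*log(p/q) + (1-p)*log((1-p)/(1-q)).
p = 0.7, q = 0.8.
p*log(p/q) = 0.7*log(0.7/0.8) = -0.093472.
(1-p)*log((1-p)/(1-q)) = 0.3*log(0.3/0.2) = 0.12164.
D = -0.093472 + 0.12164 = 0.0282

0.0282


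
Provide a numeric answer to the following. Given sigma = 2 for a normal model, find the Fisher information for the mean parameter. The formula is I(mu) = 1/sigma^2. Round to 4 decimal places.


The Fisher information for the mean of a normal distribution is I(mu) = 1/sigma^2.
sigma = 2, so sigma^2 = 4.
I(mu) = 1/4 = 0.2500

0.2500


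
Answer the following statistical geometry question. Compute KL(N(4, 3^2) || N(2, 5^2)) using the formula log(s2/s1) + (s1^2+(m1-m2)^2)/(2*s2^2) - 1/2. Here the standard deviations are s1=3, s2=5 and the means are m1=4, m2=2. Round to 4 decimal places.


KL divergence between normal distributions:
KL = log(s2/s1) + (s1^2 + (m1-m2)^2)/(2*s2^2) - 1/2.
log(5/3) = 0.510826.
(3^2 + (4-2)^2)/(2*5^2) = (9 + 4)/50 = 0.26.
KL = 0.510826 + 0.26 - 0.5 = 0.2708

0.2708


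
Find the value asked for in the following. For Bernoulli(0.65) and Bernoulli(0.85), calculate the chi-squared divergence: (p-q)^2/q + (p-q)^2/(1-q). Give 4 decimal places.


Chi-squared divergence between Bernoulli distributions:
chi^2 = (p-q)^2/q + (p-q)^2/(1-q).
p = 0.65, q = 0.85, p-q = -0.2.
(p-q)^2 = 0.04.
term1 = 0.04/0.85 = 0.047059.
term2 = 0.04/0.15 = 0.266667.
chi^2 = 0.047059 + 0.266667 = 0.3137

0.3137


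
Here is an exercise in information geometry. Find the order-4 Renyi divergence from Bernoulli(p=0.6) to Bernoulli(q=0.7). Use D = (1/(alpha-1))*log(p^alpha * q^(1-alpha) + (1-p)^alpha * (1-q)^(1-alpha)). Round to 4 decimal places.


Renyi divergence of order alpha between Bernoulli distributions:
D = (1/(alpha-1))*log(p^alpha * q^(1-alpha) + (1-p)^alpha * (1-q)^(1-alpha)).
alpha = 4, p = 0.6, q = 0.7.
p^alpha * q^(1-alpha) = 0.6^4 * 0.7^-3 = 0.377843.
(1-p)^alpha * (1-q)^(1-alpha) = 0.4^4 * 0.3^-3 = 0.948148.
sum = 0.377843 + 0.948148 = 1.325991.
D = (1/3)*log(1.325991) = 0.0941

0.0941


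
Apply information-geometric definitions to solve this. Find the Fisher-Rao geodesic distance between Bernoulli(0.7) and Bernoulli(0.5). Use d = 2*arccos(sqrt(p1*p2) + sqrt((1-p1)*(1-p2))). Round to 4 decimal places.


Geodesic distance on Bernoulli manifold:
d(p1,p2) = 2*arccos(sqrt(p1*p2) + sqrt((1-p1)*(1-p2))).
sqrt(p1*p2) = sqrt(0.7*0.5) = 0.591608.
sqrt((1-p1)*(1-p2)) = sqrt(0.3*0.5) = 0.387298.
arg = 0.591608 + 0.387298 = 0.978906.
d = 2*arccos(0.978906) = 0.4115

0.4115


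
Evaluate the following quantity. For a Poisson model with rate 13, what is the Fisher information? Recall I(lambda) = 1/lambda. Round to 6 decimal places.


Fisher information for Poisson: I(lambda) = 1/lambda.
lambda = 13.
I(lambda) = 1/13 = 0.076923

0.076923


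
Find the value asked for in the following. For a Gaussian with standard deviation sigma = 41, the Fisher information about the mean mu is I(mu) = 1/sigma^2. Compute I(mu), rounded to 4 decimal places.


The Fisher information for the mean of a normal distribution is I(mu) = 1/sigma^2.
sigma = 41, so sigma^2 = 1681.
I(mu) = 1/1681 = 0.0006

0.0006


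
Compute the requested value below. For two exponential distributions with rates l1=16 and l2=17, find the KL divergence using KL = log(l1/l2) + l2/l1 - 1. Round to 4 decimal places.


KL divergence for exponential family:
KL = log(l1/l2) + l2/l1 - 1.
log(16/17) = -0.060625.
17/16 = 1.0625.
KL = -0.060625 + 1.0625 - 1 = 0.0019

0.0019


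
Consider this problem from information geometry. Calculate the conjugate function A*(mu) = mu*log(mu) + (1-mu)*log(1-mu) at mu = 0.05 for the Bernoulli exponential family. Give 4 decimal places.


Legendre transform for Bernoulli:
A*(mu) = mu*log(mu) + (1-mu)*log(1-mu).
mu = 0.05, 1-mu = 0.95.
mu*log(mu) = 0.05*log(0.05) = -0.149787.
(1-mu)*log(1-mu) = 0.95*log(0.95) = -0.048729.
A* = -0.149787 + -0.048729 = -0.1985

-0.1985


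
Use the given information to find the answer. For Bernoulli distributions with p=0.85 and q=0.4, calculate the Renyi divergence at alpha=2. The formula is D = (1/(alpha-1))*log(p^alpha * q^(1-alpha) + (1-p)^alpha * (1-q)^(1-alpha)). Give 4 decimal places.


Renyi divergence of order alpha between Bernoulli distributions:
D = (1/(alpha-1))*log(p^alpha * q^(1-alpha) + (1-p)^alpha * (1-q)^(1-alpha)).
alpha = 2, p = 0.85, q = 0.4.
p^alpha * q^(1-alpha) = 0.85^2 * 0.4^-1 = 1.80625.
(1-p)^alpha * (1-q)^(1-alpha) = 0.15^2 * 0.6^-1 = 0.0375.
sum = 1.80625 + 0.0375 = 1.84375.
D = (1/1)*log(1.84375) = 0.6118

0.6118


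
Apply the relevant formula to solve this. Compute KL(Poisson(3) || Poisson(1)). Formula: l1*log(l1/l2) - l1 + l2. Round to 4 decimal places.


KL divergence for Poisson:
KL = l1*log(l1/l2) - l1 + l2.
l1 = 3, l2 = 1.
log(3/1) = 1.098612.
l1*log(l1/l2) = 3 * 1.098612 = 3.295837.
KL = 3.295837 - 3 + 1 = 1.2958

1.2958


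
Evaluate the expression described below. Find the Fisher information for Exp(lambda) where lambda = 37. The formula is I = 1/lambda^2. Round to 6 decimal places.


Fisher information for exponential: I(lambda) = 1/lambda^2.
lambda = 37, lambda^2 = 1369.
I = 1/1369 = 0.000730

0.000730


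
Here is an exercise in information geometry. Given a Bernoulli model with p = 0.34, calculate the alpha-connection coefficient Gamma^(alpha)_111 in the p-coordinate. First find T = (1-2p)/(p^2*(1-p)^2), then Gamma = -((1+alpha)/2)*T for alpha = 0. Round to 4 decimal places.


Skewness (Amari-Chentsov) tensor: T = (1-2p)/(p^2*(1-p)^2).
p = 0.34, 1-2p = 0.32, p^2 = 0.1156, (1-p)^2 = 0.4356.
T = 0.32/(0.1156 * 0.4356) = 6.354835.
In the p-coordinate, Gamma^(alpha) = Gamma^(0) - (alpha/2)*T with Gamma^(0) = (1/2)*g'(p) = -T/2,
so Gamma^(alpha) = -((1+alpha)/2)*T.
alpha = 0, -(1+alpha)/2 = -0.5.
Gamma = -0.5 * 6.354835 = -3.1774

-3.1774


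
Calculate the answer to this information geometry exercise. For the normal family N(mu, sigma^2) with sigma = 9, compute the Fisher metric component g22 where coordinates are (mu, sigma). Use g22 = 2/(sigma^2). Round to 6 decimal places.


For the 2-parameter normal family, the Fisher metric has:
  g11 = 1/sigma^2, g22 = 2/sigma^2.
sigma = 9, sigma^2 = 81.
g22 = 0.024691

0.024691


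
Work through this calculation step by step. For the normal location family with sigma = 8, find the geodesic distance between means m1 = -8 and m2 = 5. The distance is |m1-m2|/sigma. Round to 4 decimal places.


On the fixed-variance normal subfamily, geodesic distance = |m1-m2|/sigma.
|-8 - 5| = 13.
sigma = 8.
d = 13/8 = 1.6250

1.6250


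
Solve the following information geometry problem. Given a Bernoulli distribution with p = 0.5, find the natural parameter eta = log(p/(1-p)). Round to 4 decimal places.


Natural parameter for Bernoulli: eta = log(p/(1-p)).
p = 0.5, 1-p = 0.5.
p/(1-p) = 1.0.
eta = log(1.0) = 0.0000

0.0000


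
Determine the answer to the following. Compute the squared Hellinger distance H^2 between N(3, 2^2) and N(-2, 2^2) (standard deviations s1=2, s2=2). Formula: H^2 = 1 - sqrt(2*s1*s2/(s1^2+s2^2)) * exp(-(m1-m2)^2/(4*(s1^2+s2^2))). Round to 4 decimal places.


Squared Hellinger distance for Gaussians:
H^2 = 1 - sqrt(2*s1*s2/(s1^2+s2^2)) * exp(-(m1-m2)^2/(4*(s1^2+s2^2))).
s1^2 = 4, s2^2 = 4, s1^2+s2^2 = 8.
sqrt(2*2*2/(8)) = 1.0.
(m1-m2)^2 = (5)^2 = 25.
exp(-25/(4*8)) = exp(-0.78125) = 0.457833.
H^2 = 1 - 1.0*0.457833 = 0.5422

0.5422


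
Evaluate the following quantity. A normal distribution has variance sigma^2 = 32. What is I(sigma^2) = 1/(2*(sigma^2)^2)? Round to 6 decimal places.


Fisher information for variance: I(sigma^2) = 1/(2*sigma^4).
sigma^2 = 32, so sigma^4 = 1024.
I = 1/(2*1024) = 1/2048 = 0.000488

0.000488


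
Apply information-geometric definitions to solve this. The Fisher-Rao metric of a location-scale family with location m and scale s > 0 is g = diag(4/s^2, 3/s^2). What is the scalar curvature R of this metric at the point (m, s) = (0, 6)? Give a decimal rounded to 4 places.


The metric has the form g = (A dm^2 + B ds^2)/s^2 with A = 4, B = 3.
Substitute u = sqrt(A/B)*m: g = B*(du^2 + ds^2)/s^2, i.e. B times the
Poincare upper half-plane metric, which has constant Gaussian curvature -1.
Scaling a 2D metric by a constant c divides the Gaussian curvature by c,
so K = -1/B = -1/(3) = -0.3333 everywhere (the point (m, s) = (0, 6) is irrelevant:
the curvature is constant).
Scalar curvature in dimension 2: R = 2K = -2/(3) = -0.6667.

-0.6667


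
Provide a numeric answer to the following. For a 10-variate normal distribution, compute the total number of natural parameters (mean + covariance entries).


Exponential family dimension calculation:
For 10-dim MVN: mean has 10 params, covariance has 10*11/2 = 55 unique entries.
Total dim = 10 + 55 = 65.

65


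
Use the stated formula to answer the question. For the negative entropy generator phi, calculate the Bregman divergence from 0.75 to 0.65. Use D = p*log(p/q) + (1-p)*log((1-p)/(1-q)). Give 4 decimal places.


Bregman divergence with negative entropy generator:
D = p*log(p/q) + (1-p)*log((1-p)/(1-q)).
p = 0.75, q = 0.65.
p*log(p/q) = 0.75*log(0.75/0.65) = 0.107326.
(1-p)*log((1-p)/(1-q)) = 0.25*log(0.25/0.35) = -0.084118.
D = 0.107326 + -0.084118 = 0.0232

0.0232


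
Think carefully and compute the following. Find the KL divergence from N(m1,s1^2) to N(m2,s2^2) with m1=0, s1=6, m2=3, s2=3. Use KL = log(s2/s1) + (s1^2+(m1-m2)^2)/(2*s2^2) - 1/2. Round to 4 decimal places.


KL divergence between normal distributions:
KL = log(s2/s1) + (s1^2 + (m1-m2)^2)/(2*s2^2) - 1/2.
log(3/6) = -0.693147.
(6^2 + (0-3)^2)/(2*3^2) = (36 + 9)/18 = 2.5.
KL = -0.693147 + 2.5 - 0.5 = 1.3069

1.3069


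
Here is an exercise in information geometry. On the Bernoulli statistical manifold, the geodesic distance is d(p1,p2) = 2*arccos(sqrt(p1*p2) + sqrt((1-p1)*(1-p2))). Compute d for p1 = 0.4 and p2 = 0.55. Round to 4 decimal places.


Geodesic distance on Bernoulli manifold:
d(p1,p2) = 2*arccos(sqrt(p1*p2) + sqrt((1-p1)*(1-p2))).
sqrt(p1*p2) = sqrt(0.4*0.55) = 0.469042.
sqrt((1-p1)*(1-p2)) = sqrt(0.6*0.45) = 0.519615.
arg = 0.469042 + 0.519615 = 0.988657.
d = 2*arccos(0.988657) = 0.3015

0.3015


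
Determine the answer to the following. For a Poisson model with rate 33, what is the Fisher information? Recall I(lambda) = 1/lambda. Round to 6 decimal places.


Fisher information for Poisson: I(lambda) = 1/lambda.
lambda = 33.
I(lambda) = 1/33 = 0.030303

0.030303


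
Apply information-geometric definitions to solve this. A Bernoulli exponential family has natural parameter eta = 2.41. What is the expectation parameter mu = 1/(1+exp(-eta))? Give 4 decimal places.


Dual coordinate (expectation parameter) for Bernoulli:
mu = 1/(1+exp(-eta)).
eta = 2.41.
exp(-eta) = exp(-2.41) = 0.089815.
mu = 1/(1+0.089815) = 0.9176

0.9176


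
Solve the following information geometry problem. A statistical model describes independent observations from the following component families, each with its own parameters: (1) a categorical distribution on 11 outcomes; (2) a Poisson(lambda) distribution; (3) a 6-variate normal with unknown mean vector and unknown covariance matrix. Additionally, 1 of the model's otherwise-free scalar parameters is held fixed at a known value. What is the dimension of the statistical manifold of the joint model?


The dimension of a statistical manifold equals the number of free
(independent) real parameters of the model. For a product of independent
blocks the parameter counts add.
- categorical on 11 outcomes (probabilities sum to 1): 11-1 = 10.
- Poisson (lambda): 1.
- 6-variate normal: 6 (mean) + 6*7/2 = 21 (symmetric covariance) = 27.
Total = 10 + 1 + 27 = 38.
1 parameter(s) fixed at known values: 38 - 1 = 37.
Dimension = 37

37


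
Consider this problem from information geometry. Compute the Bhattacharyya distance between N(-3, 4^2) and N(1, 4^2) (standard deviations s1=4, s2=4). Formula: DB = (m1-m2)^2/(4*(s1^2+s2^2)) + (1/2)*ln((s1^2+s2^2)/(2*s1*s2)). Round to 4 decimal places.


Bhattacharyya distance between two Gaussians:
DB = (m1-m2)^2/(4*(s1^2+s2^2)) + (1/2)*ln((s1^2+s2^2)/(2*s1*s2)).
(m1-m2)^2 = (-4)^2 = 16.
s1^2+s2^2 = 16 + 16 = 32.
term1 = 16/128 = 0.125.
term2 = 0.5*ln(32/32.0) = 0.0.
DB = 0.125 + 0.0 = 0.1250

0.1250


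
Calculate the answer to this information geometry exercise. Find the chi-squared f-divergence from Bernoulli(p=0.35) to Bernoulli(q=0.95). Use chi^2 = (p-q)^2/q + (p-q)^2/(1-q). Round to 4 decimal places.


Chi-squared divergence between Bernoulli distributions:
chi^2 = (p-q)^2/q + (p-q)^2/(1-q).
p = 0.35, q = 0.95, p-q = -0.6.
(p-q)^2 = 0.36.
term1 = 0.36/0.95 = 0.378947.
term2 = 0.36/0.05 = 7.2.
chi^2 = 0.378947 + 7.2 = 7.5789

7.5789


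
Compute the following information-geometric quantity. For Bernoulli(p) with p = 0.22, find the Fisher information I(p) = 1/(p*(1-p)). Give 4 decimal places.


For Bernoulli(p), Fisher information is I(p) = 1/(p*(1-p)).
p = 0.22, 1-p = 0.78.
p*(1-p) = 0.1716.
I(p) = 1/0.1716 = 5.8275

5.8275


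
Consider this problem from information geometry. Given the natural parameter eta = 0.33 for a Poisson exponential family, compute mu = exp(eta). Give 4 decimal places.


Expectation parameter for Poisson exponential family:
mu = exp(eta).
eta = 0.33.
mu = exp(0.33) = 1.3910

1.3910


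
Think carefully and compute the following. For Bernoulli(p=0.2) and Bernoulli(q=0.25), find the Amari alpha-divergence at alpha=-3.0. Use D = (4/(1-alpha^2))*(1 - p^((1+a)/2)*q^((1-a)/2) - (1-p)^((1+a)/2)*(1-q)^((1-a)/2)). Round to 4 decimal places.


Amari alpha-divergence:
D = (4/(1-alpha^2))*(1 - p^((1+a)/2)*q^((1-a)/2) - (1-p)^((1+a)/2)*(1-q)^((1-a)/2)).
alpha = -3.0, p = 0.2, q = 0.25.
e1 = (1+alpha)/2 = -1.0, e2 = (1-alpha)/2 = 2.0.
t1 = p^e1 * q^e2 = 0.2^-1.0 * 0.25^2.0 = 0.3125.
t2 = (1-p)^e1 * (1-q)^e2 = 0.8^-1.0 * 0.75^2.0 = 0.703125.
4/(1-alpha^2) = -0.5.
D = -0.5*(1 - 0.3125 - 0.703125) = 0.0078

0.0078


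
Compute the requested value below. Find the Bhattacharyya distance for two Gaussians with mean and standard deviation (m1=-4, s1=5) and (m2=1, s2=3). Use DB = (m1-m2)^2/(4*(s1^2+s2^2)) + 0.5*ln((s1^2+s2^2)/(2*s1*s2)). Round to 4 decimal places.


Bhattacharyya distance between two Gaussians:
DB = (m1-m2)^2/(4*(s1^2+s2^2)) + (1/2)*ln((s1^2+s2^2)/(2*s1*s2)).
(m1-m2)^2 = (-5)^2 = 25.
s1^2+s2^2 = 25 + 9 = 34.
term1 = 25/136 = 0.183824.
term2 = 0.5*ln(34/30.0) = 0.062582.
DB = 0.183824 + 0.062582 = 0.2464

0.2464


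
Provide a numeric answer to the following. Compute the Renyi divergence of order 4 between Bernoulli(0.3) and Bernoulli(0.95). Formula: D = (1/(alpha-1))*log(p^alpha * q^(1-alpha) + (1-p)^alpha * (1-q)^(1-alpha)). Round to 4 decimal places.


Renyi divergence of order alpha between Bernoulli distributions:
D = (1/(alpha-1))*log(p^alpha * q^(1-alpha) + (1-p)^alpha * (1-q)^(1-alpha)).
alpha = 4, p = 0.3, q = 0.95.
p^alpha * q^(1-alpha) = 0.3^4 * 0.95^-3 = 0.009447.
(1-p)^alpha * (1-q)^(1-alpha) = 0.7^4 * 0.05^-3 = 1920.8.
sum = 0.009447 + 1920.8 = 1920.809447.
D = (1/3)*log(1920.809447) = 2.5202

2.5202


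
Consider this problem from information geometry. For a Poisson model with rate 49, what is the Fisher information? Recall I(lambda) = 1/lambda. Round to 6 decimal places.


Fisher information for Poisson: I(lambda) = 1/lambda.
lambda = 49.
I(lambda) = 1/49 = 0.020408

0.020408


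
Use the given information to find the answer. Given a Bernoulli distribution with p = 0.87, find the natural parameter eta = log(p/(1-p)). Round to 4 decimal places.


Natural parameter for Bernoulli: eta = log(p/(1-p)).
p = 0.87, 1-p = 0.13.
p/(1-p) = 6.692308.
eta = log(6.692308) = 1.9010

1.9010


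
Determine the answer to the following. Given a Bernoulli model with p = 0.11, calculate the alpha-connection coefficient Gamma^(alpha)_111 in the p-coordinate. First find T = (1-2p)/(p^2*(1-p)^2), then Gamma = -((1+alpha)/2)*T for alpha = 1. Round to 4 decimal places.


Skewness (Amari-Chentsov) tensor: T = (1-2p)/(p^2*(1-p)^2).
p = 0.11, 1-2p = 0.78, p^2 = 0.0121, (1-p)^2 = 0.7921.
T = 0.78/(0.0121 * 0.7921) = 81.382161.
In the p-coordinate, Gamma^(alpha) = Gamma^(0) - (alpha/2)*T with Gamma^(0) = (1/2)*g'(p) = -T/2,
so Gamma^(alpha) = -((1+alpha)/2)*T.
alpha = 1, -(1+alpha)/2 = -1.0.
Gamma = -1.0 * 81.382161 = -81.3822

-81.3822


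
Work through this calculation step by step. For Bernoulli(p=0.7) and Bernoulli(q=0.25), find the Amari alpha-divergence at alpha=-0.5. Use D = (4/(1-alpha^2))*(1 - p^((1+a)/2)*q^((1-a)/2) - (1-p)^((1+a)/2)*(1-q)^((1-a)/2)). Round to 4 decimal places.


Amari alpha-divergence:
D = (4/(1-alpha^2))*(1 - p^((1+a)/2)*q^((1-a)/2) - (1-p)^((1+a)/2)*(1-q)^((1-a)/2)).
alpha = -0.5, p = 0.7, q = 0.25.
e1 = (1+alpha)/2 = 0.25, e2 = (1-alpha)/2 = 0.75.
t1 = p^e1 * q^e2 = 0.7^0.25 * 0.25^0.75 = 0.323392.
t2 = (1-p)^e1 * (1-q)^e2 = 0.3^0.25 * 0.75^0.75 = 0.596453.
4/(1-alpha^2) = 5.333333.
D = 5.333333*(1 - 0.323392 - 0.596453) = 0.4275

0.4275


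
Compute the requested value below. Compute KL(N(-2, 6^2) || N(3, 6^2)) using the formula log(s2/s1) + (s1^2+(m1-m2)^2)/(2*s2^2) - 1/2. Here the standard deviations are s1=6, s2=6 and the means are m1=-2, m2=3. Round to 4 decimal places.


KL divergence between normal distributions:
KL = log(s2/s1) + (s1^2 + (m1-m2)^2)/(2*s2^2) - 1/2.
log(6/6) = 0.0.
(6^2 + (-2-3)^2)/(2*6^2) = (36 + 25)/72 = 0.847222.
KL = 0.0 + 0.847222 - 0.5 = 0.3472

0.3472


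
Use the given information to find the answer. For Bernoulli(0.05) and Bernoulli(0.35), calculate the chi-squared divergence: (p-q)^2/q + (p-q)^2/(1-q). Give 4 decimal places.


Chi-squared divergence between Bernoulli distributions:
chi^2 = (p-q)^2/q + (p-q)^2/(1-q).
p = 0.05, q = 0.35, p-q = -0.3.
(p-q)^2 = 0.09.
term1 = 0.09/0.35 = 0.257143.
term2 = 0.09/0.65 = 0.138462.
chi^2 = 0.257143 + 0.138462 = 0.3956

0.3956


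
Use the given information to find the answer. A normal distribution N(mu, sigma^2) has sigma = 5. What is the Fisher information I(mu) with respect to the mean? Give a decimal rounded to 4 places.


The Fisher information for the mean of a normal distribution is I(mu) = 1/sigma^2.
sigma = 5, so sigma^2 = 25.
I(mu) = 1/25 = 0.0400

0.0400


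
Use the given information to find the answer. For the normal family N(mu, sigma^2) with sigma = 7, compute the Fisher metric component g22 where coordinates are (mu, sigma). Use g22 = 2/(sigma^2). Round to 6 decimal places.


For the 2-parameter normal family, the Fisher metric has:
  g11 = 1/sigma^2, g22 = 2/sigma^2.
sigma = 7, sigma^2 = 49.
g22 = 0.040816

0.040816


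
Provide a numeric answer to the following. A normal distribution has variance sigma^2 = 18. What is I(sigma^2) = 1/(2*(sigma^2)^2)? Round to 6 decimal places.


Fisher information for variance: I(sigma^2) = 1/(2*sigma^4).
sigma^2 = 18, so sigma^4 = 324.
I = 1/(2*324) = 1/648 = 0.001543

0.001543


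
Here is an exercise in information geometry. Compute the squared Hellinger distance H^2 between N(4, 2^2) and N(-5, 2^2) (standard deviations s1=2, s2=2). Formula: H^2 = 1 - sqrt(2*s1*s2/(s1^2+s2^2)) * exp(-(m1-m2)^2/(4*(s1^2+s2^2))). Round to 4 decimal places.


Squared Hellinger distance for Gaussians:
H^2 = 1 - sqrt(2*s1*s2/(s1^2+s2^2)) * exp(-(m1-m2)^2/(4*(s1^2+s2^2))).
s1^2 = 4, s2^2 = 4, s1^2+s2^2 = 8.
sqrt(2*2*2/(8)) = 1.0.
(m1-m2)^2 = (9)^2 = 81.
exp(-81/(4*8)) = exp(-2.53125) = 0.07956.
H^2 = 1 - 1.0*0.07956 = 0.9204

0.9204


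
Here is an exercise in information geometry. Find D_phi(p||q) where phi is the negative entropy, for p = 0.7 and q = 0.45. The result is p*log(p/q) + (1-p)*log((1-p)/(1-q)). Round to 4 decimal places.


Bregman divergence with negative entropy generator:
D = p*log(p/q) + (1-p)*log((1-p)/(1-q)).
p = 0.7, q = 0.45.
p*log(p/q) = 0.7*log(0.7/0.45) = 0.309283.
(1-p)*log((1-p)/(1-q)) = 0.3*log(0.3/0.55) = -0.181841.
D = 0.309283 + -0.181841 = 0.1274

0.1274


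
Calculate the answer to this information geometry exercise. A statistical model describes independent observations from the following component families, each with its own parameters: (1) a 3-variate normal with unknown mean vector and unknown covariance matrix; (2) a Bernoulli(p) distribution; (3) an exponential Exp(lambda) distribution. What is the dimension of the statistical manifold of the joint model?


The dimension of a statistical manifold equals the number of free
(independent) real parameters of the model. For a product of independent
blocks the parameter counts add.
- 3-variate normal: 3 (mean) + 3*4/2 = 6 (symmetric covariance) = 9.
- Bernoulli (p): 1.
- exponential (lambda): 1.
Total = 9 + 1 + 1 = 11.
Dimension = 11

11


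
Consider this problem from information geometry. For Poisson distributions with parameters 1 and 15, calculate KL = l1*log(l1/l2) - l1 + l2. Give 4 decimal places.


KL divergence for Poisson:
KL = l1*log(l1/l2) - l1 + l2.
l1 = 1, l2 = 15.
log(1/15) = -2.70805.
l1*log(l1/l2) = 1 * -2.70805 = -2.70805.
KL = -2.70805 - 1 + 15 = 11.2919

11.2919


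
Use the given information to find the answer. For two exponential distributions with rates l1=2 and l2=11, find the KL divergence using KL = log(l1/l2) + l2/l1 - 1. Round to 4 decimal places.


KL divergence for exponential family:
KL = log(l1/l2) + l2/l1 - 1.
log(2/11) = -1.704748.
11/2 = 5.5.
KL = -1.704748 + 5.5 - 1 = 2.7953

2.7953


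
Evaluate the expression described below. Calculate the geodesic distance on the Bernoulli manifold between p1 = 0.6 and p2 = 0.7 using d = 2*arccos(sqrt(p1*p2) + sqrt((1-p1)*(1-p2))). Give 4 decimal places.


Geodesic distance on Bernoulli manifold:
d(p1,p2) = 2*arccos(sqrt(p1*p2) + sqrt((1-p1)*(1-p2))).
sqrt(p1*p2) = sqrt(0.6*0.7) = 0.648074.
sqrt((1-p1)*(1-p2)) = sqrt(0.4*0.3) = 0.34641.
arg = 0.648074 + 0.34641 = 0.994484.
d = 2*arccos(0.994484) = 0.2102

0.2102


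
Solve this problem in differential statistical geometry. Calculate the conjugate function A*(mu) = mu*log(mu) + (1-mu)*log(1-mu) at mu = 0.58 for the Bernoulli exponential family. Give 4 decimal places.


Legendre transform for Bernoulli:
A*(mu) = mu*log(mu) + (1-mu)*log(1-mu).
mu = 0.58, 1-mu = 0.42.
mu*log(mu) = 0.58*log(0.58) = -0.315942.
(1-mu)*log(1-mu) = 0.42*log(0.42) = -0.36435.
A* = -0.315942 + -0.36435 = -0.6803

-0.6803


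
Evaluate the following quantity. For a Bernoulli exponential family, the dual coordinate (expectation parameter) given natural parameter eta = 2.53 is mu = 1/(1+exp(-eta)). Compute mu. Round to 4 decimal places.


Dual coordinate (expectation parameter) for Bernoulli:
mu = 1/(1+exp(-eta)).
eta = 2.53.
exp(-eta) = exp(-2.53) = 0.079659.
mu = 1/(1+0.079659) = 0.9262

0.9262


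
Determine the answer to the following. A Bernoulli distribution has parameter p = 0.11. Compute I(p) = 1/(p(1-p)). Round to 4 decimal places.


For Bernoulli(p), Fisher information is I(p) = 1/(p*(1-p)).
p = 0.11, 1-p = 0.89.
p*(1-p) = 0.0979.
I(p) = 1/0.0979 = 10.2145

10.2145


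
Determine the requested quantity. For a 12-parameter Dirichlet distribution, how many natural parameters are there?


Exponential family dimension calculation:
Dirichlet with 12 components has 12 natural parameters.

12


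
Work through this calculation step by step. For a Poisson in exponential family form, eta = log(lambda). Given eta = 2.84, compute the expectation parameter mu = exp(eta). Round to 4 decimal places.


Expectation parameter for Poisson exponential family:
mu = exp(eta).
eta = 2.84.
mu = exp(2.84) = 17.1158

17.1158


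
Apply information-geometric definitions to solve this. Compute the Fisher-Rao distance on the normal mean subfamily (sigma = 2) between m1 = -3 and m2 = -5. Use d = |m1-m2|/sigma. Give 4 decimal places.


On the fixed-variance normal subfamily, geodesic distance = |m1-m2|/sigma.
|-3 - -5| = 2.
sigma = 2.
d = 2/2 = 1.0000

1.0000


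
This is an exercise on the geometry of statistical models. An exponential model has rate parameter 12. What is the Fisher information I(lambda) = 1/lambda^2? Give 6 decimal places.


Fisher information for exponential: I(lambda) = 1/lambda^2.
lambda = 12, lambda^2 = 144.
I = 1/144 = 0.006944

0.006944


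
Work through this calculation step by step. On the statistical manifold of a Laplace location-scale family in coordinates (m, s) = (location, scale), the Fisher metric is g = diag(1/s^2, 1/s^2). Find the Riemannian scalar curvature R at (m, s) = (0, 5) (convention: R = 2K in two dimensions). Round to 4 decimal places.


The metric has the form g = (A dm^2 + B ds^2)/s^2 with A = 1, B = 1.
Substitute u = sqrt(A/B)*m: g = B*(du^2 + ds^2)/s^2, i.e. B times the
Poincare upper half-plane metric, which has constant Gaussian curvature -1.
Scaling a 2D metric by a constant c divides the Gaussian curvature by c,
so K = -1/B = -1/(1) = -1.0000 everywhere (the point (m, s) = (0, 5) is irrelevant:
the curvature is constant).
Scalar curvature in dimension 2: R = 2K = -2/(1) = -2.0000.

-2.0000


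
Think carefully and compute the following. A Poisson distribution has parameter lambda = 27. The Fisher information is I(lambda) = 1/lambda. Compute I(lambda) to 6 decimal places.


Fisher information for Poisson: I(lambda) = 1/lambda.
lambda = 27.
I(lambda) = 1/27 = 0.037037

0.037037


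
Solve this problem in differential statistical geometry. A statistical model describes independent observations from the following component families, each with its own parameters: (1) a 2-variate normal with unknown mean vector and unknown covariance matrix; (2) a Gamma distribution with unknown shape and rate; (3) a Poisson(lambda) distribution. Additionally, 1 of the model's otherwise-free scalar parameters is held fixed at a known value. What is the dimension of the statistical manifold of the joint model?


The dimension of a statistical manifold equals the number of free
(independent) real parameters of the model. For a product of independent
blocks the parameter counts add.
- 2-variate normal: 2 (mean) + 2*3/2 = 3 (symmetric covariance) = 5.
- Gamma (shape, rate): 2.
- Poisson (lambda): 1.
Total = 5 + 2 + 1 = 8.
1 parameter(s) fixed at known values: 8 - 1 = 7.
Dimension = 7

7


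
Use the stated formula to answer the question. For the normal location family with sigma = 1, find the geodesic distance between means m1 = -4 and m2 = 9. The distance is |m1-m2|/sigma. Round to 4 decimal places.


On the fixed-variance normal subfamily, geodesic distance = |m1-m2|/sigma.
|-4 - 9| = 13.
sigma = 1.
d = 13/1 = 13.0000

13.0000


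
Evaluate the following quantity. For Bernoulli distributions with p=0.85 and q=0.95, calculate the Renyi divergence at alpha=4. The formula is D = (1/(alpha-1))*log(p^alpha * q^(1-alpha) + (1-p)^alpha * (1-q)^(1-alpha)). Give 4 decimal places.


Renyi divergence of order alpha between Bernoulli distributions:
D = (1/(alpha-1))*log(p^alpha * q^(1-alpha) + (1-p)^alpha * (1-q)^(1-alpha)).
alpha = 4, p = 0.85, q = 0.95.
p^alpha * q^(1-alpha) = 0.85^4 * 0.95^-3 = 0.608842.
(1-p)^alpha * (1-q)^(1-alpha) = 0.15^4 * 0.05^-3 = 4.05.
sum = 0.608842 + 4.05 = 4.658842.
D = (1/3)*log(4.658842) = 0.5129

0.5129


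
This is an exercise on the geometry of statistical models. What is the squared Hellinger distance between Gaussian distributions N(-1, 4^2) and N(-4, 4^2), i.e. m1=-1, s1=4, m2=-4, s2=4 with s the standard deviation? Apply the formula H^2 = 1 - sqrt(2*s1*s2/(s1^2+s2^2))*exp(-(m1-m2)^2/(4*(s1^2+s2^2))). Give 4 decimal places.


Squared Hellinger distance for Gaussians:
H^2 = 1 - sqrt(2*s1*s2/(s1^2+s2^2)) * exp(-(m1-m2)^2/(4*(s1^2+s2^2))).
s1^2 = 16, s2^2 = 16, s1^2+s2^2 = 32.
sqrt(2*4*4/(32)) = 1.0.
(m1-m2)^2 = (3)^2 = 9.
exp(-9/(4*32)) = exp(-0.070312) = 0.932102.
H^2 = 1 - 1.0*0.932102 = 0.0679

0.0679


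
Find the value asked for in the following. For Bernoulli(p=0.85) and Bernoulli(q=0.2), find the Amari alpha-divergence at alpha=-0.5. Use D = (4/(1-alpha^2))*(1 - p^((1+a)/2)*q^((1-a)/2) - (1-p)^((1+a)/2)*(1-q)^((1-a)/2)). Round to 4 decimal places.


Amari alpha-divergence:
D = (4/(1-alpha^2))*(1 - p^((1+a)/2)*q^((1-a)/2) - (1-p)^((1+a)/2)*(1-q)^((1-a)/2)).
alpha = -0.5, p = 0.85, q = 0.2.
e1 = (1+alpha)/2 = 0.25, e2 = (1-alpha)/2 = 0.75.
t1 = p^e1 * q^e2 = 0.85^0.25 * 0.2^0.75 = 0.287162.
t2 = (1-p)^e1 * (1-q)^e2 = 0.15^0.25 * 0.8^0.75 = 0.52643.
4/(1-alpha^2) = 5.333333.
D = 5.333333*(1 - 0.287162 - 0.52643) = 0.9942

0.9942


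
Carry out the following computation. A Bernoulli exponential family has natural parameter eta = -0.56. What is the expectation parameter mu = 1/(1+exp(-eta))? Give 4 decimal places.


Dual coordinate (expectation parameter) for Bernoulli:
mu = 1/(1+exp(-eta)).
eta = -0.56.
exp(-eta) = exp(0.56) = 1.750673.
mu = 1/(1+1.750673) = 0.3635

0.3635


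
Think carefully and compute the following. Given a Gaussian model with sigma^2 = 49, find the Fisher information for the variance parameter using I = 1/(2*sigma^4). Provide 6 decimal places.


Fisher information for variance: I(sigma^2) = 1/(2*sigma^4).
sigma^2 = 49, so sigma^4 = 2401.
I = 1/(2*2401) = 1/4802 = 0.000208

0.000208


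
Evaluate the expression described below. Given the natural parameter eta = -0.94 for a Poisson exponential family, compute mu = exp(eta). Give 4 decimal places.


Expectation parameter for Poisson exponential family:
mu = exp(eta).
eta = -0.94.
mu = exp(-0.94) = 0.3906

0.3906


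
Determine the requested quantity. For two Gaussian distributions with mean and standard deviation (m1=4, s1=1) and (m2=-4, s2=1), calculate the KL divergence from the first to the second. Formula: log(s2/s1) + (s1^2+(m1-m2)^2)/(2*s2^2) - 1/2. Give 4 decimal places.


KL divergence between normal distributions:
KL = log(s2/s1) + (s1^2 + (m1-m2)^2)/(2*s2^2) - 1/2.
log(1/1) = 0.0.
(1^2 + (4--4)^2)/(2*1^2) = (1 + 64)/2 = 32.5.
KL = 0.0 + 32.5 - 0.5 = 32.0000

32.0000


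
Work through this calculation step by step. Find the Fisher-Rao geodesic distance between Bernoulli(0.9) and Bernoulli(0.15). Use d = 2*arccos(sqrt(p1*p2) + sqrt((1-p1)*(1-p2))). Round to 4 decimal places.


Geodesic distance on Bernoulli manifold:
d(p1,p2) = 2*arccos(sqrt(p1*p2) + sqrt((1-p1)*(1-p2))).
sqrt(p1*p2) = sqrt(0.9*0.15) = 0.367423.
sqrt((1-p1)*(1-p2)) = sqrt(0.1*0.85) = 0.291548.
arg = 0.367423 + 0.291548 = 0.658971.
d = 2*arccos(0.658971) = 1.7027

1.7027


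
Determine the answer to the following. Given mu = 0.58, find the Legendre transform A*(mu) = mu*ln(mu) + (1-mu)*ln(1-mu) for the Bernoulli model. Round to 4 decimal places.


Legendre transform for Bernoulli:
A*(mu) = mu*log(mu) + (1-mu)*log(1-mu).
mu = 0.58, 1-mu = 0.42.
mu*log(mu) = 0.58*log(0.58) = -0.315942.
(1-mu)*log(1-mu) = 0.42*log(0.42) = -0.36435.
A* = -0.315942 + -0.36435 = -0.6803

-0.6803


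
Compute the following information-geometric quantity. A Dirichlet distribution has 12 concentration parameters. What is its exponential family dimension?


Exponential family dimension calculation:
Dirichlet with 12 components has 12 natural parameters.

12


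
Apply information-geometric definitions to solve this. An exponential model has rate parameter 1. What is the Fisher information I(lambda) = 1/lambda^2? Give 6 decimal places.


Fisher information for exponential: I(lambda) = 1/lambda^2.
lambda = 1, lambda^2 = 1.
I = 1/1 = 1.000000

1.000000


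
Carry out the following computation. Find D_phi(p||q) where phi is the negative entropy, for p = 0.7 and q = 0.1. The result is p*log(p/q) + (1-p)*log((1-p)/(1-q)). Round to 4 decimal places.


Bregman divergence with negative entropy generator:
D = p*log(p/q) + (1-p)*log((1-p)/(1-q)).
p = 0.7, q = 0.1.
p*log(p/q) = 0.7*log(0.7/0.1) = 1.362137.
(1-p)*log((1-p)/(1-q)) = 0.3*log(0.3/0.9) = -0.329584.
D = 1.362137 + -0.329584 = 1.0326

1.0326


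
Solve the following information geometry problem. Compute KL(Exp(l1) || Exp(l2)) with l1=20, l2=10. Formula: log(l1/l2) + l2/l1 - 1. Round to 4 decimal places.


KL divergence for exponential family:
KL = log(l1/l2) + l2/l1 - 1.
log(20/10) = 0.693147.
10/20 = 0.5.
KL = 0.693147 + 0.5 - 1 = 0.1931

0.1931


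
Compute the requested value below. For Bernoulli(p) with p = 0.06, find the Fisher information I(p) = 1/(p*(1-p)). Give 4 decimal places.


For Bernoulli(p), Fisher information is I(p) = 1/(p*(1-p)).
p = 0.06, 1-p = 0.94.
p*(1-p) = 0.0564.
I(p) = 1/0.0564 = 17.7305

17.7305


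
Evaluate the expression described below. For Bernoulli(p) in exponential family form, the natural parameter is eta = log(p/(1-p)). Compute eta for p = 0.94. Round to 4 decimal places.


Natural parameter for Bernoulli: eta = log(p/(1-p)).
p = 0.94, 1-p = 0.06.
p/(1-p) = 15.666667.
eta = log(15.666667) = 2.7515

2.7515


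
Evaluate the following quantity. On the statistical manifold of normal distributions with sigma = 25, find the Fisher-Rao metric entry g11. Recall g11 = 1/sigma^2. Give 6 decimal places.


For the 2-parameter normal family, the Fisher metric has:
  g11 = 1/sigma^2, g22 = 2/sigma^2.
sigma = 25, sigma^2 = 625.
g11 = 0.001600

0.001600


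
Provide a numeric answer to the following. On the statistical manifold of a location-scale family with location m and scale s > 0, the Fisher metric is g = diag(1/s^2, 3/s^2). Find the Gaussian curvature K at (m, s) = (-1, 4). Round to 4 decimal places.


The metric has the form g = (A dm^2 + B ds^2)/s^2 with A = 1, B = 3.
Substitute u = sqrt(A/B)*m: g = B*(du^2 + ds^2)/s^2, i.e. B times the
Poincare upper half-plane metric, which has constant Gaussian curvature -1.
Scaling a 2D metric by a constant c divides the Gaussian curvature by c,
so K = -1/B = -1/(3) = -0.3333 everywhere (the point (m, s) = (-1, 4) is irrelevant:
the curvature is constant).
The requested Gaussian curvature is K = -0.3333.

-0.3333


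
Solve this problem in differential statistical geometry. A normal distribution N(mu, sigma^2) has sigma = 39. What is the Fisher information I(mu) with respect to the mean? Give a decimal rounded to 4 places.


The Fisher information for the mean of a normal distribution is I(mu) = 1/sigma^2.
sigma = 39, so sigma^2 = 1521.
I(mu) = 1/1521 = 0.0007

0.0007


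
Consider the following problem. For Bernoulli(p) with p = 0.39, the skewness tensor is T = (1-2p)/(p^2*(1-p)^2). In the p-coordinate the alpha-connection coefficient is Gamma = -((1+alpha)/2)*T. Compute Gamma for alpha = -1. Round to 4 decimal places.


Skewness (Amari-Chentsov) tensor: T = (1-2p)/(p^2*(1-p)^2).
p = 0.39, 1-2p = 0.22, p^2 = 0.1521, (1-p)^2 = 0.3721.
T = 0.22/(0.1521 * 0.3721) = 3.887172.
In the p-coordinate, Gamma^(alpha) = Gamma^(0) - (alpha/2)*T with Gamma^(0) = (1/2)*g'(p) = -T/2,
so Gamma^(alpha) = -((1+alpha)/2)*T.
alpha = -1, -(1+alpha)/2 = 0.0.
Gamma = 0.0 * 3.887172 = 0.0000

0.0000


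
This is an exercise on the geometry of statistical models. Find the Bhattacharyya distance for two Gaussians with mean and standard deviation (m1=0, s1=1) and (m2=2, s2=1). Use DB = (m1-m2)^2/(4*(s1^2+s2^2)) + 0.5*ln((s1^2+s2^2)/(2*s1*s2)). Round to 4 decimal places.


Bhattacharyya distance between two Gaussians:
DB = (m1-m2)^2/(4*(s1^2+s2^2)) + (1/2)*ln((s1^2+s2^2)/(2*s1*s2)).
(m1-m2)^2 = (-2)^2 = 4.
s1^2+s2^2 = 1 + 1 = 2.
term1 = 4/8 = 0.5.
term2 = 0.5*ln(2/2.0) = 0.0.
DB = 0.5 + 0.0 = 0.5000

0.5000


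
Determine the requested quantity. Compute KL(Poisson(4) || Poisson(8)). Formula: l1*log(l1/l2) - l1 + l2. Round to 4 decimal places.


KL divergence for Poisson:
KL = l1*log(l1/l2) - l1 + l2.
l1 = 4, l2 = 8.
log(4/8) = -0.693147.
l1*log(l1/l2) = 4 * -0.693147 = -2.772589.
KL = -2.772589 - 4 + 8 = 1.2274

1.2274


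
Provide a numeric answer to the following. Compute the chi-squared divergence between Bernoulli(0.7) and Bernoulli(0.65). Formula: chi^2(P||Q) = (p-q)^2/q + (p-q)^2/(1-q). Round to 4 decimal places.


Chi-squared divergence between Bernoulli distributions:
chi^2 = (p-q)^2/q + (p-q)^2/(1-q).
p = 0.7, q = 0.65, p-q = 0.05.
(p-q)^2 = 0.0025.
term1 = 0.0025/0.65 = 0.003846.
term2 = 0.0025/0.35 = 0.007143.
chi^2 = 0.003846 + 0.007143 = 0.0110

0.0110


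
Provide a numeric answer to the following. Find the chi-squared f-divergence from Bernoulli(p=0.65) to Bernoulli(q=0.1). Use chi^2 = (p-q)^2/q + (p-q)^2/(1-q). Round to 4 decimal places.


Chi-squared divergence between Bernoulli distributions:
chi^2 = (p-q)^2/q + (p-q)^2/(1-q).
p = 0.65, q = 0.1, p-q = 0.55.
(p-q)^2 = 0.3025.
term1 = 0.3025/0.1 = 3.025.
term2 = 0.3025/0.9 = 0.336111.
chi^2 = 3.025 + 0.336111 = 3.3611

3.3611


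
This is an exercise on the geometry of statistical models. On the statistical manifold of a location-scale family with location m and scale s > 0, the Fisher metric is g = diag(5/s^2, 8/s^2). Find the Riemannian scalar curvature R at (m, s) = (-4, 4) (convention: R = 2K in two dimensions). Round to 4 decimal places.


The metric has the form g = (A dm^2 + B ds^2)/s^2 with A = 5, B = 8.
Substitute u = sqrt(A/B)*m: g = B*(du^2 + ds^2)/s^2, i.e. B times the
Poincare upper half-plane metric, which has constant Gaussian curvature -1.
Scaling a 2D metric by a constant c divides the Gaussian curvature by c,
so K = -1/B = -1/(8) = -0.1250 everywhere (the point (m, s) = (-4, 4) is irrelevant:
the curvature is constant).
Scalar curvature in dimension 2: R = 2K = -2/(8) = -0.2500.

-0.2500


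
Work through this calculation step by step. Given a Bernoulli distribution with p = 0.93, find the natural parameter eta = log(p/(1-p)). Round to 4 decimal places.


Natural parameter for Bernoulli: eta = log(p/(1-p)).
p = 0.93, 1-p = 0.07.
p/(1-p) = 13.285714.
eta = log(13.285714) = 2.5867

2.5867


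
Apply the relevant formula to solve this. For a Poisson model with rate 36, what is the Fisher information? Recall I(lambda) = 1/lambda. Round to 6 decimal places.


Fisher information for Poisson: I(lambda) = 1/lambda.
lambda = 36.
I(lambda) = 1/36 = 0.027778

0.027778
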